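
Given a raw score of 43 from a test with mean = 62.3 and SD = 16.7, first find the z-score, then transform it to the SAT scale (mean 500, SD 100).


z = (X - mean) / SD = (43 - 62.3) / 16.7
z = -19.3 / 16.7
z = -1.1557
SAT-scale = SAT = 500 + 100z
Carry z at full precision (z = -19.3 / 16.7) into the conversion:
SAT-scale = 500 + 100 * (-19.3 / 16.7) = 500 + -1930 / 16.7
SAT-scale = 500 + -115.5689
SAT-scale = 384.4311

384.4311


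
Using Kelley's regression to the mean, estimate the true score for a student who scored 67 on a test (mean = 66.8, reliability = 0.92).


T_est = rxx * X + (1 - rxx) * mean
T_est = 0.92 * 67 + 0.08 * 66.8
T_est = 61.64 + 5.344
T_est = 66.984

66.984


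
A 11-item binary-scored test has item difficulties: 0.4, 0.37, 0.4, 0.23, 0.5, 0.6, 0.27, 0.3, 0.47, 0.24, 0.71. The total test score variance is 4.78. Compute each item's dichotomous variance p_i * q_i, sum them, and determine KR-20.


For each item, compute p_i * q_i:
  Item 1: 0.4 * 0.6 = 0.24
  Item 2: 0.37 * 0.63 = 0.2331
  Item 3: 0.4 * 0.6 = 0.24
  Item 4: 0.23 * 0.77 = 0.1771
  Item 5: 0.5 * 0.5 = 0.25
  Item 6: 0.6 * 0.4 = 0.24
  Item 7: 0.27 * 0.73 = 0.1971
  Item 8: 0.3 * 0.7 = 0.21
  Item 9: 0.47 * 0.53 = 0.2491
  Item 10: 0.24 * 0.76 = 0.1824
  Item 11: 0.71 * 0.29 = 0.2059
Sum(p_i * q_i) = 0.24 + 0.2331 + 0.24 + 0.1771 + 0.25 + 0.24 + 0.1971 + 0.21 + 0.2491 + 0.1824 + 0.2059 = 2.4247
KR-20 = (k/(k-1)) * (1 - Sum(p_i*q_i) / Var_total)
= (11/10) * (1 - 2.4247/4.78)
= 1.1 * 0.4927
KR-20 = 0.542

0.542


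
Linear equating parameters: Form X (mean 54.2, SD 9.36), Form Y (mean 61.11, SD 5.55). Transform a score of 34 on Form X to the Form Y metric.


slope = SD_Y / SD_X = 5.55 / 9.36 ~ 0.5929
intercept = mean_Y - slope * mean_X = 61.11 - (5.55 / 9.36) * 54.2 ~ 28.9722
Y = slope * X + intercept. To avoid rounding drift from the rounded slope/intercept, evaluate the equivalent form Y = mean_Y + SD_Y * (X - mean_X) / SD_X at full precision:
Y = 61.11 + 5.55 * (34 - 54.2) / 9.36
Y = 61.11 - 5.55 * 20.2 / 9.36
Y = 61.11 - 112.11 / 9.36
Y = 61.11 - 11.9776
Y = 49.1324

49.1324


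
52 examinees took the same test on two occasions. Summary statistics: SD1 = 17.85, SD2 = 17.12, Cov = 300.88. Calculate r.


r = cov(X,Y) / (SD_X * SD_Y)
r = 300.88 / (17.85 * 17.12)
r = 300.88 / 305.592
r = 0.9846

0.9846


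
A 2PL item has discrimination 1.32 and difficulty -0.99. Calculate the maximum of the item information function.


For 2PL, max info at theta = b = -0.99
I_max = a^2 / 4 = 1.32^2 / 4
= 1.7424 / 4
I_max = 0.4356

0.4356


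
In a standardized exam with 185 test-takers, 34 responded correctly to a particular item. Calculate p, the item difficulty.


Item difficulty p = number correct / total examinees
p = 34 / 185
p = 0.1838

0.1838


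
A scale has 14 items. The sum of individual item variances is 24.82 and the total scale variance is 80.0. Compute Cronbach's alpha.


alpha = (k/(k-1)) * (1 - sum(si^2)/s_total^2)
= (14/13) * (1 - 24.82/80.0)
alpha = 0.7428

0.7428


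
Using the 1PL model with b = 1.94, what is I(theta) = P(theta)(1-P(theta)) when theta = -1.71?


P = 1/(1+exp(-(-1.71-1.94))) = 0.0253
I = P*(1-P) = 0.0253 * 0.9747
I = 0.0247

0.0247


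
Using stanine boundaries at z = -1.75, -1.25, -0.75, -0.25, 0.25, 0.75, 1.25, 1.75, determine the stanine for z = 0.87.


Stanine boundaries: [-1.75, -1.25, -0.75, -0.25, 0.25, 0.75, 1.25, 1.75]
z = 0.87
Check each boundary:
  z >= -1.75 -> could be stanine 2
  z >= -1.25 -> could be stanine 3
  z >= -0.75 -> could be stanine 4
  z >= -0.25 -> could be stanine 5
  z >= 0.25 -> could be stanine 6
  z >= 0.75 -> could be stanine 7
  z < 1.25
  z < 1.75
Highest qualifying boundary gives stanine = 7

7


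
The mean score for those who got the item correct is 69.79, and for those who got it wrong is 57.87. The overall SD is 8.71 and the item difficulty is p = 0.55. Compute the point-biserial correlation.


q = 1 - p = 0.45
rpb = ((M1 - M0) / SD) * sqrt(p * q)
rpb = ((69.79 - 57.87) / 8.71) * sqrt(0.55 * 0.45)
rpb = 0.6808

0.6808


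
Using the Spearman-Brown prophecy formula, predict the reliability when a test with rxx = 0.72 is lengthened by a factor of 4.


r_new = (n * rxx) / (1 + (n-1) * rxx)
r_new = (4 * 0.72) / (1 + 3 * 0.72)
r_new = 2.88 / 3.16
r_new = 0.9114

0.9114


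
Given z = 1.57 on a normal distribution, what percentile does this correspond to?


CDF(z) = 0.5 * (1 + erf(z/sqrt(2)))
erf(1.1102) = 0.8836
CDF = 0.9418
Percentile rank = 0.9418 * 100 = 94.18

94.18


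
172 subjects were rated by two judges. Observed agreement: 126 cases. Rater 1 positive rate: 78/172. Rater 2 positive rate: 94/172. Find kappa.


P_o = 126/172 = 0.732558
P_e = (78*94 + 94*78) / 29584 = 0.495673
kappa = (P_o - P_e) / (1 - P_e)
kappa = (0.732558 - 0.495673) / (1 - 0.495673)
kappa = 0.4697

0.4697


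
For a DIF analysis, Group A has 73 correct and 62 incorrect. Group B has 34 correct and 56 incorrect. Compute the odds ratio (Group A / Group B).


Odds_A = 73/62 = 1.1774
Odds_B = 34/56 = 0.6071
OR = Odds_A / Odds_B = 1.1774 / 0.6071
Exactly, OR = (73 * 56) / (62 * 34) = 4088 / 2108
OR = 1.9393

1.9393


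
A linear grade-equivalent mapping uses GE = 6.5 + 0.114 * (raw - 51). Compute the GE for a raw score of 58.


raw - median = 58 - 51 = 7
slope * diff = 0.114 * 7 = 0.798
GE = 6.5 + 0.798
GE = 7.298

7.298


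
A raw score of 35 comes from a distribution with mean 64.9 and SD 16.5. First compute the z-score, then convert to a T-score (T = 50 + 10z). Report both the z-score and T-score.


z = (X - mean) / SD = (35 - 64.9) / 16.5
z = -29.9 / 16.5
z = -1.8121
T-score = T = 50 + 10z
Carry z at full precision (z = -29.9 / 16.5) into the conversion:
T-score = 50 + 10 * (-29.9 / 16.5) = 50 + -299 / 16.5
T-score = 50 + -18.1212
T-score = 31.8788

31.8788


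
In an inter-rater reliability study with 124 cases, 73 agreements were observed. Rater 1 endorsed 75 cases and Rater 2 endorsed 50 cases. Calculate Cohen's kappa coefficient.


P_o = 73/124 = 0.58871
P_e = (75*50 + 49*74) / 15376 = 0.479709
kappa = (P_o - P_e) / (1 - P_e)
kappa = (0.58871 - 0.479709) / (1 - 0.479709)
kappa = 0.2095

0.2095


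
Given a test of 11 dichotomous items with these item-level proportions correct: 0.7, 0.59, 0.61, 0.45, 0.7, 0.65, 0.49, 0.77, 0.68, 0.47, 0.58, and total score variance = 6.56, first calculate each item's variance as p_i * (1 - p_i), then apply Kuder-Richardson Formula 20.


For each item, compute p_i * q_i:
  Item 1: 0.7 * 0.3 = 0.21
  Item 2: 0.59 * 0.41 = 0.2419
  Item 3: 0.61 * 0.39 = 0.2379
  Item 4: 0.45 * 0.55 = 0.2475
  Item 5: 0.7 * 0.3 = 0.21
  Item 6: 0.65 * 0.35 = 0.2275
  Item 7: 0.49 * 0.51 = 0.2499
  Item 8: 0.77 * 0.23 = 0.1771
  Item 9: 0.68 * 0.32 = 0.2176
  Item 10: 0.47 * 0.53 = 0.2491
  Item 11: 0.58 * 0.42 = 0.2436
Sum(p_i * q_i) = 0.21 + 0.2419 + 0.2379 + 0.2475 + 0.21 + 0.2275 + 0.2499 + 0.1771 + 0.2176 + 0.2491 + 0.2436 = 2.5121
KR-20 = (k/(k-1)) * (1 - Sum(p_i*q_i) / Var_total)
= (11/10) * (1 - 2.5121/6.56)
= 1.1 * 0.6171
KR-20 = 0.6788

0.6788


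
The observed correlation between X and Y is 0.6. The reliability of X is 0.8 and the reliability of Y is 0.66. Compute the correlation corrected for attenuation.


r_corrected = rxy / sqrt(rxx * ryy)
= 0.6 / sqrt(0.8 * 0.66)
= 0.6 / sqrt(0.528)
= 0.6 / 0.726636
r_corrected = 0.8257

0.8257


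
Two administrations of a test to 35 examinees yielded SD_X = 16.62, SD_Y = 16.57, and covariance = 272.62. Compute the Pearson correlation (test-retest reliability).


r = cov(X,Y) / (SD_X * SD_Y)
r = 272.62 / (16.62 * 16.57)
r = 272.62 / 275.3934
r = 0.9899

0.9899


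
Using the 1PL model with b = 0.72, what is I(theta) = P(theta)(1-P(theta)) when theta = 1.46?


P = 1/(1+exp(-(1.46-0.72))) = 0.677
I = P*(1-P) = 0.677 * 0.323
I = 0.2187

0.2187


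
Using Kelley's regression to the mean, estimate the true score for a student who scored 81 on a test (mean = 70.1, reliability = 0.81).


T_est = rxx * X + (1 - rxx) * mean
T_est = 0.81 * 81 + 0.19 * 70.1
T_est = 65.61 + 13.319
T_est = 78.929

78.929


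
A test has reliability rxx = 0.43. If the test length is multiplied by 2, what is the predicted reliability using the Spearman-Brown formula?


r_new = (n * rxx) / (1 + (n-1) * rxx)
r_new = (2 * 0.43) / (1 + 1 * 0.43)
r_new = 0.86 / 1.43
r_new = 0.6014

0.6014


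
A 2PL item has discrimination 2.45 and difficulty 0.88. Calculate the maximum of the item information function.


For 2PL, max info at theta = b = 0.88
I_max = a^2 / 4 = 2.45^2 / 4
= 6.0025 / 4
I_max = 1.5006

1.5006


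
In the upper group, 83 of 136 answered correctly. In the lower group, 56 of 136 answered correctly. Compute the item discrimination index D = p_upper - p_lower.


p_upper = 83/136 = 0.6103
p_lower = 56/136 = 0.4118
D = 0.6103 - 0.4118 = 0.1985

0.1985


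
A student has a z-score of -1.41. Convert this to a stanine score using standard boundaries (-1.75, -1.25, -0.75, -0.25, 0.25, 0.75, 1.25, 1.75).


Stanine boundaries: [-1.75, -1.25, -0.75, -0.25, 0.25, 0.75, 1.25, 1.75]
z = -1.41
Check each boundary:
  z >= -1.75 -> could be stanine 2
  z < -1.25
  z < -0.75
  z < -0.25
  z < 0.25
  z < 0.75
  z < 1.25
  z < 1.75
Highest qualifying boundary gives stanine = 2

2


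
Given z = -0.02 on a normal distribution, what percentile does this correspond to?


CDF(z) = 0.5 * (1 + erf(z/sqrt(2)))
erf(-0.0141) = -0.016
CDF = 0.492
Percentile rank = 0.492 * 100 = 49.2

49.2


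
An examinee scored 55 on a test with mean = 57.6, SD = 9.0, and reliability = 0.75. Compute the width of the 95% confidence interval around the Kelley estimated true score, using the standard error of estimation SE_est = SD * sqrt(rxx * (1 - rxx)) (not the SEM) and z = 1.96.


True score estimate = 0.75*55 + 0.25*57.6 = 55.65
SE_est = SD * sqrt(rxx * (1 - rxx)) = 9.0 * sqrt(0.75 * 0.25) = 9.0 * sqrt(0.1875) = 3.897114
CI = T_est +/- z * SE_est, so width = 2 * z * SE_est = 2 * 1.96 * 3.897114
Width = 15.2767

15.2767


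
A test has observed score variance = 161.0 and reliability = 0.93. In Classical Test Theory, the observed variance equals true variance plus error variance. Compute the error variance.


var_true = rxx * var_obs = 0.93 * 161.0 = 149.73
var_error = var_obs - var_true
var_error = 161.0 - 149.73
var_error = 11.27

11.27


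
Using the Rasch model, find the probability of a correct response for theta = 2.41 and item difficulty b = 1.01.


theta - b = 2.41 - 1.01 = 1.4
exp(-(theta - b)) = exp(-1.4) = 0.2466
P = 1 / (1 + 0.2466)
P = 0.8022

0.8022


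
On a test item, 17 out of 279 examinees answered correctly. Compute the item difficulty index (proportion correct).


Item difficulty p = number correct / total examinees
p = 17 / 279
p = 0.0609

0.0609


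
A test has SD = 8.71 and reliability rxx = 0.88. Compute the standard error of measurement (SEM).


SEM = SD * sqrt(1 - rxx)
SEM = 8.71 * sqrt(1 - 0.88)
SEM = 8.71 * sqrt(0.12) = 8.71 * 0.34641
SEM = 3.0172

3.0172


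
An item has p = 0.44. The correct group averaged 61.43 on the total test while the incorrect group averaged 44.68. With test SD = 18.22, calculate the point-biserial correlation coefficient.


q = 1 - p = 0.56
rpb = ((M1 - M0) / SD) * sqrt(p * q)
rpb = ((61.43 - 44.68) / 18.22) * sqrt(0.44 * 0.56)
rpb = 0.4563

0.4563


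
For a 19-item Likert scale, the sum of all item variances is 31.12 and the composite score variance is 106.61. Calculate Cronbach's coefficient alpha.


alpha = (k/(k-1)) * (1 - sum(si^2)/s_total^2)
= (19/18) * (1 - 31.12/106.61)
alpha = 0.7474

0.7474


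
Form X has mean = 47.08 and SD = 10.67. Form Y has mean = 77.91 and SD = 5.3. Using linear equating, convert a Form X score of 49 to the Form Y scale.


slope = SD_Y / SD_X = 5.3 / 10.67 ~ 0.4967
intercept = mean_Y - slope * mean_X = 77.91 - (5.3 / 10.67) * 47.08 ~ 54.5244
Y = slope * X + intercept. To avoid rounding drift from the rounded slope/intercept, evaluate the equivalent form Y = mean_Y + SD_Y * (X - mean_X) / SD_X at full precision:
Y = 77.91 + 5.3 * (49 - 47.08) / 10.67
Y = 77.91 + 5.3 * 1.92 / 10.67
Y = 77.91 + 10.176 / 10.67
Y = 77.91 + 0.9537
Y = 78.8637

78.8637


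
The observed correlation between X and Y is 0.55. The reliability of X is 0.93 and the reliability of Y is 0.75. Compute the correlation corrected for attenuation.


r_corrected = rxy / sqrt(rxx * ryy)
= 0.55 / sqrt(0.93 * 0.75)
= 0.55 / sqrt(0.6975)
= 0.55 / 0.835165
r_corrected = 0.6586

0.6586


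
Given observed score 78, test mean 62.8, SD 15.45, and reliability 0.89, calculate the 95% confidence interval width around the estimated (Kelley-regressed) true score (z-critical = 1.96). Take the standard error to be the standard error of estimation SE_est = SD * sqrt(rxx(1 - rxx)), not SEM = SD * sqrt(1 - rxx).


True score estimate = 0.89*78 + 0.11*62.8 = 76.328
SE_est = SD * sqrt(rxx * (1 - rxx)) = 15.45 * sqrt(0.89 * 0.11) = 15.45 * sqrt(0.0979) = 4.834147
CI = T_est +/- z * SE_est, so width = 2 * z * SE_est = 2 * 1.96 * 4.834147
Width = 18.9499

18.9499


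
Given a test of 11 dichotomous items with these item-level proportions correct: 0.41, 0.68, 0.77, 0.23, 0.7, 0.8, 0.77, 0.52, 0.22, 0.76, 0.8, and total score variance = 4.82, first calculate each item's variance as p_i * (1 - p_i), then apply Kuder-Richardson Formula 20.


For each item, compute p_i * q_i:
  Item 1: 0.41 * 0.59 = 0.2419
  Item 2: 0.68 * 0.32 = 0.2176
  Item 3: 0.77 * 0.23 = 0.1771
  Item 4: 0.23 * 0.77 = 0.1771
  Item 5: 0.7 * 0.3 = 0.21
  Item 6: 0.8 * 0.2 = 0.16
  Item 7: 0.77 * 0.23 = 0.1771
  Item 8: 0.52 * 0.48 = 0.2496
  Item 9: 0.22 * 0.78 = 0.1716
  Item 10: 0.76 * 0.24 = 0.1824
  Item 11: 0.8 * 0.2 = 0.16
Sum(p_i * q_i) = 0.2419 + 0.2176 + 0.1771 + 0.1771 + 0.21 + 0.16 + 0.1771 + 0.2496 + 0.1716 + 0.1824 + 0.16 = 2.1244
KR-20 = (k/(k-1)) * (1 - Sum(p_i*q_i) / Var_total)
= (11/10) * (1 - 2.1244/4.82)
= 1.1 * 0.5593
KR-20 = 0.6152

0.6152


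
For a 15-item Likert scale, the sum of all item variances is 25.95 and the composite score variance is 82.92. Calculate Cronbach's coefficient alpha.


alpha = (k/(k-1)) * (1 - sum(si^2)/s_total^2)
= (15/14) * (1 - 25.95/82.92)
alpha = 0.7361

0.7361


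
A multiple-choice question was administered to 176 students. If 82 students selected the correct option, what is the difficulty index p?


Item difficulty p = number correct / total examinees
p = 82 / 176
p = 0.4659

0.4659


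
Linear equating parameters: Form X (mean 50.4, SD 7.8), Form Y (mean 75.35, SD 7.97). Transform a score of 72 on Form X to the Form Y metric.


slope = SD_Y / SD_X = 7.97 / 7.8 ~ 1.0218
intercept = mean_Y - slope * mean_X = 75.35 - (7.97 / 7.8) * 50.4 ~ 23.8515
Y = slope * X + intercept. To avoid rounding drift from the rounded slope/intercept, evaluate the equivalent form Y = mean_Y + SD_Y * (X - mean_X) / SD_X at full precision:
Y = 75.35 + 7.97 * (72 - 50.4) / 7.8
Y = 75.35 + 7.97 * 21.6 / 7.8
Y = 75.35 + 172.152 / 7.8
Y = 75.35 + 22.0708
Y = 97.4208

97.4208


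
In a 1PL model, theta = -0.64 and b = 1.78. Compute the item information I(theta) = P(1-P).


P = 1/(1+exp(-(-0.64-1.78))) = 0.0817
I = P*(1-P) = 0.0817 * 0.9183
I = 0.075

0.075


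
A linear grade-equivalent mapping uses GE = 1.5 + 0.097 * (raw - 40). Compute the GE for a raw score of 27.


raw - median = 27 - 40 = -13
slope * diff = 0.097 * -13 = -1.261
GE = 1.5 + -1.261
GE = 0.239

0.239


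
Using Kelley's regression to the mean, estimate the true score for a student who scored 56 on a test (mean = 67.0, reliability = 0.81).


T_est = rxx * X + (1 - rxx) * mean
T_est = 0.81 * 56 + 0.19 * 67.0
T_est = 45.36 + 12.73
T_est = 58.09

58.09


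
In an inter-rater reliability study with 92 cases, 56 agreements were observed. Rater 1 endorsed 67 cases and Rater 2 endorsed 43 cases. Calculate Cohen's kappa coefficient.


P_o = 56/92 = 0.608696
P_e = (67*43 + 25*49) / 8464 = 0.485113
kappa = (P_o - P_e) / (1 - P_e)
kappa = (0.608696 - 0.485113) / (1 - 0.485113)
kappa = 0.24

0.24


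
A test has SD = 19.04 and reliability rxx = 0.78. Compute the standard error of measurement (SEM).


SEM = SD * sqrt(1 - rxx)
SEM = 19.04 * sqrt(1 - 0.78)
SEM = 19.04 * sqrt(0.22) = 19.04 * 0.469042
SEM = 8.9306

8.9306


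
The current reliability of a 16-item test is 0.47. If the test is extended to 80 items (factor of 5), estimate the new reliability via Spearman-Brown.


r_new = (n * rxx) / (1 + (n-1) * rxx)
r_new = (5 * 0.47) / (1 + 4 * 0.47)
r_new = 2.35 / 2.88
r_new = 0.816

0.816


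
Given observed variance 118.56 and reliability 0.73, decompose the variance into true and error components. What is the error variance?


var_true = rxx * var_obs = 0.73 * 118.56 = 86.5488
var_error = var_obs - var_true
var_error = 118.56 - 86.5488
var_error = 32.0112

32.0112


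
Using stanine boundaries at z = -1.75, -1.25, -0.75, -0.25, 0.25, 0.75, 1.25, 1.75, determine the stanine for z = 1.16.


Stanine boundaries: [-1.75, -1.25, -0.75, -0.25, 0.25, 0.75, 1.25, 1.75]
z = 1.16
Check each boundary:
  z >= -1.75 -> could be stanine 2
  z >= -1.25 -> could be stanine 3
  z >= -0.75 -> could be stanine 4
  z >= -0.25 -> could be stanine 5
  z >= 0.25 -> could be stanine 6
  z >= 0.75 -> could be stanine 7
  z < 1.25
  z < 1.75
Highest qualifying boundary gives stanine = 7

7


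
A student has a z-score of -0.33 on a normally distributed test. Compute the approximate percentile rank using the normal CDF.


CDF(z) = 0.5 * (1 + erf(z/sqrt(2)))
erf(-0.2333) = -0.2586
CDF = 0.3707
Percentile rank = 0.3707 * 100 = 37.07

37.07


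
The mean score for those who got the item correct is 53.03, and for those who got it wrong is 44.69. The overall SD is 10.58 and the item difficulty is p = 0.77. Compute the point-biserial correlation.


q = 1 - p = 0.23
rpb = ((M1 - M0) / SD) * sqrt(p * q)
rpb = ((53.03 - 44.69) / 10.58) * sqrt(0.77 * 0.23)
rpb = 0.3317

0.3317


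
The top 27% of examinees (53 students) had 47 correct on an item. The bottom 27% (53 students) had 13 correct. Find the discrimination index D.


p_upper = 47/53 = 0.8868
p_lower = 13/53 = 0.2453
D = 0.8868 - 0.2453 = 0.6415

0.6415


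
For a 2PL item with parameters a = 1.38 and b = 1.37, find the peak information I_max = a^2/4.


For 2PL, max info at theta = b = 1.37
I_max = a^2 / 4 = 1.38^2 / 4
= 1.9044 / 4
I_max = 0.4761

0.4761


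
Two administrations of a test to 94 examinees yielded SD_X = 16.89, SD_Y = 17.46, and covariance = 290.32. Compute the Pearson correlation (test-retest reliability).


r = cov(X,Y) / (SD_X * SD_Y)
r = 290.32 / (16.89 * 17.46)
r = 290.32 / 294.8994
r = 0.9845

0.9845


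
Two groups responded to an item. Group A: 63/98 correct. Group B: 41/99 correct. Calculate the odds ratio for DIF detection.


Odds_A = 63/35 = 1.8
Odds_B = 41/58 = 0.7069
OR = Odds_A / Odds_B = 1.8 / 0.7069
Exactly, OR = (63 * 58) / (35 * 41) = 3654 / 1435
OR = 2.5463

2.5463


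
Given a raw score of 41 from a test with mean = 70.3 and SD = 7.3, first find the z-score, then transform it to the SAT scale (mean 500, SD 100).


z = (X - mean) / SD = (41 - 70.3) / 7.3
z = -29.3 / 7.3
z = -4.0137
SAT-scale = SAT = 500 + 100z
Carry z at full precision (z = -29.3 / 7.3) into the conversion:
SAT-scale = 500 + 100 * (-29.3 / 7.3) = 500 + -2930 / 7.3
SAT-scale = 500 + -401.3699
SAT-scale = 98.6301

98.6301


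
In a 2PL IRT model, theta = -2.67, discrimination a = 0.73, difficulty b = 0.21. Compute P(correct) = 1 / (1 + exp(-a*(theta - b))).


a*(theta - b) = 0.73 * (-2.67 - 0.21) = -2.1024
exp(--2.1024) = 8.1858
P = 1 / (1 + 8.1858)
P = 0.1089

0.1089


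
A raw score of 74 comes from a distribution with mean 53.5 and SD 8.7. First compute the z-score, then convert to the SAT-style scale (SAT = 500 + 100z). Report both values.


z = (X - mean) / SD = (74 - 53.5) / 8.7
z = 20.5 / 8.7
z = 2.3563
SAT-scale = SAT = 500 + 100z
Carry z at full precision (z = 20.5 / 8.7) into the conversion:
SAT-scale = 500 + 100 * (20.5 / 8.7) = 500 + 2050 / 8.7
SAT-scale = 500 + 235.6322
SAT-scale = 735.6322

735.6322


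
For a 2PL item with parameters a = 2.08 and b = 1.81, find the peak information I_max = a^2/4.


For 2PL, max info at theta = b = 1.81
I_max = a^2 / 4 = 2.08^2 / 4
= 4.3264 / 4
I_max = 1.0816

1.0816


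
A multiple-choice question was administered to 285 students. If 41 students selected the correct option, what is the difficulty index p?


Item difficulty p = number correct / total examinees
p = 41 / 285
p = 0.1439

0.1439


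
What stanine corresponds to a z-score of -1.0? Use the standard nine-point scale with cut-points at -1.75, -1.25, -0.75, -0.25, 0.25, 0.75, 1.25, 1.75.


Stanine boundaries: [-1.75, -1.25, -0.75, -0.25, 0.25, 0.75, 1.25, 1.75]
z = -1.0
Check each boundary:
  z >= -1.75 -> could be stanine 2
  z >= -1.25 -> could be stanine 3
  z < -0.75
  z < -0.25
  z < 0.25
  z < 0.75
  z < 1.25
  z < 1.75
Highest qualifying boundary gives stanine = 3

3


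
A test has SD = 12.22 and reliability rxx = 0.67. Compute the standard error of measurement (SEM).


SEM = SD * sqrt(1 - rxx)
SEM = 12.22 * sqrt(1 - 0.67)
SEM = 12.22 * sqrt(0.33) = 12.22 * 0.574456
SEM = 7.0199

7.0199


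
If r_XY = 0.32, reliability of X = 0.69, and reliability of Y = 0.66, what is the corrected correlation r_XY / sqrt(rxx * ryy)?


r_corrected = rxy / sqrt(rxx * ryy)
= 0.32 / sqrt(0.69 * 0.66)
= 0.32 / sqrt(0.4554)
= 0.32 / 0.674833
r_corrected = 0.4742

0.4742


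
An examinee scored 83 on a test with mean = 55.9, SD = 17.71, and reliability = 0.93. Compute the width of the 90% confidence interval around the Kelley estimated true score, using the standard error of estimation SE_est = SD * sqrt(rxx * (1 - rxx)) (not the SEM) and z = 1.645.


True score estimate = 0.93*83 + 0.07*55.9 = 81.103
SE_est = SD * sqrt(rxx * (1 - rxx)) = 17.71 * sqrt(0.93 * 0.07) = 17.71 * sqrt(0.0651) = 4.518654
CI = T_est +/- z * SE_est, so width = 2 * z * SE_est = 2 * 1.645 * 4.518654
Width = 14.8664

14.8664


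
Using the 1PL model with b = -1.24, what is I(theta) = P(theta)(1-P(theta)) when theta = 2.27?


P = 1/(1+exp(-(2.27--1.24))) = 0.971
I = P*(1-P) = 0.971 * 0.029
I = 0.0282

0.0282


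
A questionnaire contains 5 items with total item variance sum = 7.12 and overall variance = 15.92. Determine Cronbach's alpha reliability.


alpha = (k/(k-1)) * (1 - sum(si^2)/s_total^2)
= (5/4) * (1 - 7.12/15.92)
alpha = 0.691

0.691


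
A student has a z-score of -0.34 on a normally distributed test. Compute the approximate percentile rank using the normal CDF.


CDF(z) = 0.5 * (1 + erf(z/sqrt(2)))
erf(-0.2404) = -0.2661
CDF = 0.3669
Percentile rank = 0.3669 * 100 = 36.69

36.69


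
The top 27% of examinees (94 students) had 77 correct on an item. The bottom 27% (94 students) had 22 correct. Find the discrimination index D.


p_upper = 77/94 = 0.8191
p_lower = 22/94 = 0.234
D = 0.8191 - 0.234 = 0.5851

0.5851


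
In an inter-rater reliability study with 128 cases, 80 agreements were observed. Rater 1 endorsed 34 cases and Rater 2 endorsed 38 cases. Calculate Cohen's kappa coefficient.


P_o = 80/128 = 0.625
P_e = (34*38 + 94*90) / 16384 = 0.595215
kappa = (P_o - P_e) / (1 - P_e)
kappa = (0.625 - 0.595215) / (1 - 0.595215)
kappa = 0.0736

0.0736


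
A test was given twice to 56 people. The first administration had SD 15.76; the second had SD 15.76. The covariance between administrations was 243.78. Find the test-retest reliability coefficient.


r = cov(X,Y) / (SD_X * SD_Y)
r = 243.78 / (15.76 * 15.76)
r = 243.78 / 248.3776
r = 0.9815

0.9815


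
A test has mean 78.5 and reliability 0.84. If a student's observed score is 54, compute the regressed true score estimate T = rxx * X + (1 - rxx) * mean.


T_est = rxx * X + (1 - rxx) * mean
T_est = 0.84 * 54 + 0.16 * 78.5
T_est = 45.36 + 12.56
T_est = 57.92

57.92


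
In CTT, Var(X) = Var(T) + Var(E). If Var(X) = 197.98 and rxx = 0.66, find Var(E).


var_true = rxx * var_obs = 0.66 * 197.98 = 130.6668
var_error = var_obs - var_true
var_error = 197.98 - 130.6668
var_error = 67.3132

67.3132


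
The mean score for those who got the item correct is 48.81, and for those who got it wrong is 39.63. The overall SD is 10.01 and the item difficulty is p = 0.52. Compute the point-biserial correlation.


q = 1 - p = 0.48
rpb = ((M1 - M0) / SD) * sqrt(p * q)
rpb = ((48.81 - 39.63) / 10.01) * sqrt(0.52 * 0.48)
rpb = 0.4582

0.4582


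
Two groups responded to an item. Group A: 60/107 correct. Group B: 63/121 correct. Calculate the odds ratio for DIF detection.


Odds_A = 60/47 = 1.2766
Odds_B = 63/58 = 1.0862
OR = Odds_A / Odds_B = 1.2766 / 1.0862
Exactly, OR = (60 * 58) / (47 * 63) = 3480 / 2961
OR = 1.1753

1.1753


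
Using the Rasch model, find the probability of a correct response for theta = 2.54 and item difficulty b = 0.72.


theta - b = 2.54 - 0.72 = 1.82
exp(-(theta - b)) = exp(-1.82) = 0.162
P = 1 / (1 + 0.162)
P = 0.8606

0.8606


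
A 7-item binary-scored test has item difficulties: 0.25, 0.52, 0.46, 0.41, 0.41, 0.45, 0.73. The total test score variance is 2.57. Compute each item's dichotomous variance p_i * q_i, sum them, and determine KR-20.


For each item, compute p_i * q_i:
  Item 1: 0.25 * 0.75 = 0.1875
  Item 2: 0.52 * 0.48 = 0.2496
  Item 3: 0.46 * 0.54 = 0.2484
  Item 4: 0.41 * 0.59 = 0.2419
  Item 5: 0.41 * 0.59 = 0.2419
  Item 6: 0.45 * 0.55 = 0.2475
  Item 7: 0.73 * 0.27 = 0.1971
Sum(p_i * q_i) = 0.1875 + 0.2496 + 0.2484 + 0.2419 + 0.2419 + 0.2475 + 0.1971 = 1.6139
KR-20 = (k/(k-1)) * (1 - Sum(p_i*q_i) / Var_total)
= (7/6) * (1 - 1.6139/2.57)
= 1.1667 * 0.372
KR-20 = 0.434

0.434


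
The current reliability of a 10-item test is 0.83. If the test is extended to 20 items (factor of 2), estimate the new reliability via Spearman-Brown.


r_new = (n * rxx) / (1 + (n-1) * rxx)
r_new = (2 * 0.83) / (1 + 1 * 0.83)
r_new = 1.66 / 1.83
r_new = 0.9071

0.9071


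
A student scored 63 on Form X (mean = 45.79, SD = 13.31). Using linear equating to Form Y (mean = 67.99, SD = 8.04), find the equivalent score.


slope = SD_Y / SD_X = 8.04 / 13.31 ~ 0.6041
intercept = mean_Y - slope * mean_X = 67.99 - (8.04 / 13.31) * 45.79 ~ 40.3302
Y = slope * X + intercept. To avoid rounding drift from the rounded slope/intercept, evaluate the equivalent form Y = mean_Y + SD_Y * (X - mean_X) / SD_X at full precision:
Y = 67.99 + 8.04 * (63 - 45.79) / 13.31
Y = 67.99 + 8.04 * 17.21 / 13.31
Y = 67.99 + 138.3684 / 13.31
Y = 67.99 + 10.3958
Y = 78.3858

78.3858


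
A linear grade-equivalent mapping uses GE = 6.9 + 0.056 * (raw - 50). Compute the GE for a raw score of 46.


raw - median = 46 - 50 = -4
slope * diff = 0.056 * -4 = -0.224
GE = 6.9 + -0.224
GE = 6.676

6.676


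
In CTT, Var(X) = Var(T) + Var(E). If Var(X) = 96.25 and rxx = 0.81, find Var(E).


var_true = rxx * var_obs = 0.81 * 96.25 = 77.9625
var_error = var_obs - var_true
var_error = 96.25 - 77.9625
var_error = 18.2875

18.2875


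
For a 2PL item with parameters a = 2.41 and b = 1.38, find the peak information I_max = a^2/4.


For 2PL, max info at theta = b = 1.38
I_max = a^2 / 4 = 2.41^2 / 4
= 5.8081 / 4
I_max = 1.452

1.452


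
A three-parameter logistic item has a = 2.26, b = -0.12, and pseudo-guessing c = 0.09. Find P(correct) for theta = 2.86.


logit = 2.26*(2.86 - -0.12) = 6.7348
P* = 1/(1 + exp(-6.7348)) = 0.9988
P = 0.09 + (1 - 0.09) * 0.9988
P = 0.9989

0.9989


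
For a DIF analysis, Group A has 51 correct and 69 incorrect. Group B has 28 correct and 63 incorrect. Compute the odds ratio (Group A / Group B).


Odds_A = 51/69 = 0.7391
Odds_B = 28/63 = 0.4444
OR = Odds_A / Odds_B = 0.7391 / 0.4444
Exactly, OR = (51 * 63) / (69 * 28) = 3213 / 1932
OR = 1.663

1.663


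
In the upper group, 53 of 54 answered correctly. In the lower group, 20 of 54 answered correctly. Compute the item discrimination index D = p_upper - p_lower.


p_upper = 53/54 = 0.9815
p_lower = 20/54 = 0.3704
D = 0.9815 - 0.3704 = 0.6111

0.6111


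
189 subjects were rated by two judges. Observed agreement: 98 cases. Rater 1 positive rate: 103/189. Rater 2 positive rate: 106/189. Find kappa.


P_o = 98/189 = 0.518519
P_e = (103*106 + 86*83) / 35721 = 0.505473
kappa = (P_o - P_e) / (1 - P_e)
kappa = (0.518519 - 0.505473) / (1 - 0.505473)
kappa = 0.0264

0.0264


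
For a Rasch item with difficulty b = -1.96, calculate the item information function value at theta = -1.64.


P = 1/(1+exp(-(-1.64--1.96))) = 0.5793
I = P*(1-P) = 0.5793 * 0.4207
I = 0.2437

0.2437


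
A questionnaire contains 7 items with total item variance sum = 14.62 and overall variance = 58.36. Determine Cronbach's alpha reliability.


alpha = (k/(k-1)) * (1 - sum(si^2)/s_total^2)
= (7/6) * (1 - 14.62/58.36)
alpha = 0.8744

0.8744


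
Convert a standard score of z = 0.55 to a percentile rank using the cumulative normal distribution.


CDF(z) = 0.5 * (1 + erf(z/sqrt(2)))
erf(0.3889) = 0.4177
CDF = 0.7088
Percentile rank = 0.7088 * 100 = 70.88

70.88


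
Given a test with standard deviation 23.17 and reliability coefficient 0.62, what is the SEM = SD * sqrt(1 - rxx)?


SEM = SD * sqrt(1 - rxx)
SEM = 23.17 * sqrt(1 - 0.62)
SEM = 23.17 * sqrt(0.38) = 23.17 * 0.616441
SEM = 14.2829

14.2829


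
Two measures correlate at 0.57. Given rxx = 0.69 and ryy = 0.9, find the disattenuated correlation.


r_corrected = rxy / sqrt(rxx * ryy)
= 0.57 / sqrt(0.69 * 0.9)
= 0.57 / sqrt(0.621)
= 0.57 / 0.788036
r_corrected = 0.7233

0.7233


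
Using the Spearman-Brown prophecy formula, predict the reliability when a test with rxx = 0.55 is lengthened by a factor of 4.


r_new = (n * rxx) / (1 + (n-1) * rxx)
r_new = (4 * 0.55) / (1 + 3 * 0.55)
r_new = 2.2 / 2.65
r_new = 0.8302

0.8302


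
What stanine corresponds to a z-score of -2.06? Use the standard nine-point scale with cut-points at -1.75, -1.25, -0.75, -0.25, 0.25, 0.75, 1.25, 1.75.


Stanine boundaries: [-1.75, -1.25, -0.75, -0.25, 0.25, 0.75, 1.25, 1.75]
z = -2.06
Check each boundary:
  z < -1.75
  z < -1.25
  z < -0.75
  z < -0.25
  z < 0.25
  z < 0.75
  z < 1.25
  z < 1.75
Highest qualifying boundary gives stanine = 1

1


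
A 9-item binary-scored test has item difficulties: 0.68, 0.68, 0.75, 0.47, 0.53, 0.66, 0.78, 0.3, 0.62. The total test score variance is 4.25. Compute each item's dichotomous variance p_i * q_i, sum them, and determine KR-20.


For each item, compute p_i * q_i:
  Item 1: 0.68 * 0.32 = 0.2176
  Item 2: 0.68 * 0.32 = 0.2176
  Item 3: 0.75 * 0.25 = 0.1875
  Item 4: 0.47 * 0.53 = 0.2491
  Item 5: 0.53 * 0.47 = 0.2491
  Item 6: 0.66 * 0.34 = 0.2244
  Item 7: 0.78 * 0.22 = 0.1716
  Item 8: 0.3 * 0.7 = 0.21
  Item 9: 0.62 * 0.38 = 0.2356
Sum(p_i * q_i) = 0.2176 + 0.2176 + 0.1875 + 0.2491 + 0.2491 + 0.2244 + 0.1716 + 0.21 + 0.2356 = 1.9625
KR-20 = (k/(k-1)) * (1 - Sum(p_i*q_i) / Var_total)
= (9/8) * (1 - 1.9625/4.25)
= 1.125 * 0.5382
KR-20 = 0.6055

0.6055


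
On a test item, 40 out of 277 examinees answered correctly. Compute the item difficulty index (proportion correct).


Item difficulty p = number correct / total examinees
p = 40 / 277
p = 0.1444

0.1444


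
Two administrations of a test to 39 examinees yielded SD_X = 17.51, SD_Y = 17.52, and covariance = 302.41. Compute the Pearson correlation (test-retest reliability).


r = cov(X,Y) / (SD_X * SD_Y)
r = 302.41 / (17.51 * 17.52)
r = 302.41 / 306.7752
r = 0.9858

0.9858


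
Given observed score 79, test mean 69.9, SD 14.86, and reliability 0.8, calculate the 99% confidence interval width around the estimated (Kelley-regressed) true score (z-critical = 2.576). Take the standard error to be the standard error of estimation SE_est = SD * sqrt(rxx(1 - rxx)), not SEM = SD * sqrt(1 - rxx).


True score estimate = 0.8*79 + 0.2*69.9 = 77.18
SE_est = SD * sqrt(rxx * (1 - rxx)) = 14.86 * sqrt(0.8 * 0.2) = 14.86 * sqrt(0.16) = 5.944
CI = T_est +/- z * SE_est, so width = 2 * z * SE_est = 2 * 2.576 * 5.944
Width = 30.6235

30.6235


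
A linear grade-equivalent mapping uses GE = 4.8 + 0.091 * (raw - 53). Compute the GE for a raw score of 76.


raw - median = 76 - 53 = 23
slope * diff = 0.091 * 23 = 2.093
GE = 4.8 + 2.093
GE = 6.893

6.893


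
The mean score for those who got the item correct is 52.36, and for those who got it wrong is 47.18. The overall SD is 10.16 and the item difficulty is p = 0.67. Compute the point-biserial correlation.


q = 1 - p = 0.33
rpb = ((M1 - M0) / SD) * sqrt(p * q)
rpb = ((52.36 - 47.18) / 10.16) * sqrt(0.67 * 0.33)
rpb = 0.2397

0.2397


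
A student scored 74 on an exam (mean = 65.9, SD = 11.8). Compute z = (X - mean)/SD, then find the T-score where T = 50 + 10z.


z = (X - mean) / SD = (74 - 65.9) / 11.8
z = 8.1 / 11.8
z = 0.6864
T-score = T = 50 + 10z
Carry z at full precision (z = 8.1 / 11.8) into the conversion:
T-score = 50 + 10 * (8.1 / 11.8) = 50 + 81 / 11.8
T-score = 50 + 6.8644
T-score = 56.8644

56.8644


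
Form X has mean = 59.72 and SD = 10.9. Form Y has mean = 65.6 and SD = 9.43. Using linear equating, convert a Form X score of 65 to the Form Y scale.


slope = SD_Y / SD_X = 9.43 / 10.9 ~ 0.8651
intercept = mean_Y - slope * mean_X = 65.6 - (9.43 / 10.9) * 59.72 ~ 13.934
Y = slope * X + intercept. To avoid rounding drift from the rounded slope/intercept, evaluate the equivalent form Y = mean_Y + SD_Y * (X - mean_X) / SD_X at full precision:
Y = 65.6 + 9.43 * (65 - 59.72) / 10.9
Y = 65.6 + 9.43 * 5.28 / 10.9
Y = 65.6 + 49.7904 / 10.9
Y = 65.6 + 4.5679
Y = 70.1679

70.1679


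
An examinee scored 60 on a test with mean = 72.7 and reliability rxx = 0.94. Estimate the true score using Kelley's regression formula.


T_est = rxx * X + (1 - rxx) * mean
T_est = 0.94 * 60 + 0.06 * 72.7
T_est = 56.4 + 4.362
T_est = 60.762

60.762


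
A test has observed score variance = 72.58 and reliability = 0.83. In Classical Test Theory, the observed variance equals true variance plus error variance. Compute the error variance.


var_true = rxx * var_obs = 0.83 * 72.58 = 60.2414
var_error = var_obs - var_true
var_error = 72.58 - 60.2414
var_error = 12.3386

12.3386


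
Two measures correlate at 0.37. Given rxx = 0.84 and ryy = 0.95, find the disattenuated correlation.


r_corrected = rxy / sqrt(rxx * ryy)
= 0.37 / sqrt(0.84 * 0.95)
= 0.37 / sqrt(0.798)
= 0.37 / 0.893308
r_corrected = 0.4142

0.4142


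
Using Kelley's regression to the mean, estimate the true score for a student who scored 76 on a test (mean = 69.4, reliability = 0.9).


T_est = rxx * X + (1 - rxx) * mean
T_est = 0.9 * 76 + 0.1 * 69.4
T_est = 68.4 + 6.94
T_est = 75.34

75.34


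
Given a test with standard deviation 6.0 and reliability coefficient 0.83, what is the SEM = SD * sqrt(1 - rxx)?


SEM = SD * sqrt(1 - rxx)
SEM = 6.0 * sqrt(1 - 0.83)
SEM = 6.0 * sqrt(0.17) = 6.0 * 0.412311
SEM = 2.4739

2.4739


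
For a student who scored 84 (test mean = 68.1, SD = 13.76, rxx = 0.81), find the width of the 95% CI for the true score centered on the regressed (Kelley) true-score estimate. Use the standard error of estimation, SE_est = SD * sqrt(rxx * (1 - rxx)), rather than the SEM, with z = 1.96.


True score estimate = 0.81*84 + 0.19*68.1 = 80.979
SE_est = SD * sqrt(rxx * (1 - rxx)) = 13.76 * sqrt(0.81 * 0.19) = 13.76 * sqrt(0.1539) = 5.39806
CI = T_est +/- z * SE_est, so width = 2 * z * SE_est = 2 * 1.96 * 5.39806
Width = 21.1604

21.1604


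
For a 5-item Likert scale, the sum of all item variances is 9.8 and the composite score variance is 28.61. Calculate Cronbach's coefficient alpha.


alpha = (k/(k-1)) * (1 - sum(si^2)/s_total^2)
= (5/4) * (1 - 9.8/28.61)
alpha = 0.8218

0.8218


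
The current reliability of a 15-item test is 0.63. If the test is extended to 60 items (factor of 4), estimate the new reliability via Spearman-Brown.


r_new = (n * rxx) / (1 + (n-1) * rxx)
r_new = (4 * 0.63) / (1 + 3 * 0.63)
r_new = 2.52 / 2.89
r_new = 0.872

0.872


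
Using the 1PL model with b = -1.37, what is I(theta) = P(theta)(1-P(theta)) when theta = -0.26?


P = 1/(1+exp(-(-0.26--1.37))) = 0.7521
I = P*(1-P) = 0.7521 * 0.2479
I = 0.1864

0.1864


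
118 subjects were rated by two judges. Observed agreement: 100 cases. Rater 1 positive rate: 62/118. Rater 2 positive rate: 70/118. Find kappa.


P_o = 100/118 = 0.847458
P_e = (62*70 + 56*48) / 13924 = 0.50474
kappa = (P_o - P_e) / (1 - P_e)
kappa = (0.847458 - 0.50474) / (1 - 0.50474)
kappa = 0.692

0.692


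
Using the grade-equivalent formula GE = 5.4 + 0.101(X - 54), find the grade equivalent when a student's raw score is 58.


raw - median = 58 - 54 = 4
slope * diff = 0.101 * 4 = 0.404
GE = 5.4 + 0.404
GE = 5.804

5.804


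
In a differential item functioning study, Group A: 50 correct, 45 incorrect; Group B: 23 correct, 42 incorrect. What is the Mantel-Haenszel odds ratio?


Odds_A = 50/45 = 1.1111
Odds_B = 23/42 = 0.5476
OR = Odds_A / Odds_B = 1.1111 / 0.5476
Exactly, OR = (50 * 42) / (45 * 23) = 2100 / 1035
OR = 2.029

2.029


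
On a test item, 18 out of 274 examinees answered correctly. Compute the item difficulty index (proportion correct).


Item difficulty p = number correct / total examinees
p = 18 / 274
p = 0.0657

0.0657


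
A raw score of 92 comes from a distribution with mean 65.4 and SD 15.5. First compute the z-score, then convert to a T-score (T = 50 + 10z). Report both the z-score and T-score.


z = (X - mean) / SD = (92 - 65.4) / 15.5
z = 26.6 / 15.5
z = 1.7161
T-score = T = 50 + 10z
Carry z at full precision (z = 26.6 / 15.5) into the conversion:
T-score = 50 + 10 * (26.6 / 15.5) = 50 + 266 / 15.5
T-score = 50 + 17.1613
T-score = 67.1613

67.1613


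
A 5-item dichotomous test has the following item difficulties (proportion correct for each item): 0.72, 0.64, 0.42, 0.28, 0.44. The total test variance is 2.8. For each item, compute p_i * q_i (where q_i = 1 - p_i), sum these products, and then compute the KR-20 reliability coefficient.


For each item, compute p_i * q_i:
  Item 1: 0.72 * 0.28 = 0.2016
  Item 2: 0.64 * 0.36 = 0.2304
  Item 3: 0.42 * 0.58 = 0.2436
  Item 4: 0.28 * 0.72 = 0.2016
  Item 5: 0.44 * 0.56 = 0.2464
Sum(p_i * q_i) = 0.2016 + 0.2304 + 0.2436 + 0.2016 + 0.2464 = 1.1236
KR-20 = (k/(k-1)) * (1 - Sum(p_i*q_i) / Var_total)
= (5/4) * (1 - 1.1236/2.8)
= 1.25 * 0.5987
KR-20 = 0.7484

0.7484


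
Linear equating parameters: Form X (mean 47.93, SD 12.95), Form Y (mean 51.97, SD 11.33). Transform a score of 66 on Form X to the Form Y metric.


slope = SD_Y / SD_X = 11.33 / 12.95 ~ 0.8749
intercept = mean_Y - slope * mean_X = 51.97 - (11.33 / 12.95) * 47.93 ~ 10.0359
Y = slope * X + intercept. To avoid rounding drift from the rounded slope/intercept, evaluate the equivalent form Y = mean_Y + SD_Y * (X - mean_X) / SD_X at full precision:
Y = 51.97 + 11.33 * (66 - 47.93) / 12.95
Y = 51.97 + 11.33 * 18.07 / 12.95
Y = 51.97 + 204.7331 / 12.95
Y = 51.97 + 15.8095
Y = 67.7795

67.7795


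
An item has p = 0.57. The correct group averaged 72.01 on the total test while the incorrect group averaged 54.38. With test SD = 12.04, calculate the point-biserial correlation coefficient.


q = 1 - p = 0.43
rpb = ((M1 - M0) / SD) * sqrt(p * q)
rpb = ((72.01 - 54.38) / 12.04) * sqrt(0.57 * 0.43)
rpb = 0.7249

0.7249


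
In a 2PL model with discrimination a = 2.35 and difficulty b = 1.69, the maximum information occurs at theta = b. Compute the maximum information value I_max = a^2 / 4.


For 2PL, max info at theta = b = 1.69
I_max = a^2 / 4 = 2.35^2 / 4
= 5.5225 / 4
I_max = 1.3806

1.3806


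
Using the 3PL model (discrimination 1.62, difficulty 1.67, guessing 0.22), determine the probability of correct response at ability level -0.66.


logit = 1.62*(-0.66 - 1.67) = -3.7746
P* = 1/(1 + exp(--3.7746)) = 0.0224
P = 0.22 + (1 - 0.22) * 0.0224
P = 0.2375

0.2375


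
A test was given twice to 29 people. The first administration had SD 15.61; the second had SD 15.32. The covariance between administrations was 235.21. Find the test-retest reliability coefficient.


r = cov(X,Y) / (SD_X * SD_Y)
r = 235.21 / (15.61 * 15.32)
r = 235.21 / 239.1452
r = 0.9835

0.9835
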